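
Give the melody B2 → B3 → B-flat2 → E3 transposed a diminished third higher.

B2 to Db3
B3 to Db4
Bb2 to Dbb3
E3 to Gb3

Db3 Db4 Dbb3 Gb3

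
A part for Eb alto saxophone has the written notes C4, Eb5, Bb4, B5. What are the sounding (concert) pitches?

Eb3 Gb4 Db4 D5

Written C4 on the Eb alto saxophone sounds as Eb3, a major sixth lower; apply that shift to every note.
C4 to Eb3
Eb5 to Gb4
Bb4 to Db4
B5 to D5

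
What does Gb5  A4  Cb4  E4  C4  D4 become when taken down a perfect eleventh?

Db4 E3 Gb2 B2 G2 A2

Gb5 down a perfect eleventh is Db4.
A perfect eleventh down from A4 gives E3.
Cb4 down a perfect eleventh is Gb2.
E4 down a perfect eleventh is B2.
C4: an eleventh down reaches G, and 17 semitones makes it G2.
D4: an eleventh down reaches A, and 17 semitones makes it A2.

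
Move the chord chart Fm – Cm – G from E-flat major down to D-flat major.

Ebm Bbm F

E-flat major down to D-flat major is a major second; each chord root moves by that interval while the quality stays the same.
Fm: root F down a major second → Eb, giving Ebm.
Cm: root C down a major second → Bb, giving Bbm.
G: root G down a major second → F, giving F.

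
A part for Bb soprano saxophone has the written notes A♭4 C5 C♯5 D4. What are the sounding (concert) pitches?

The Bb soprano saxophone sounds a major second below written, so transpose each written note down a major second.
Ab4 gives Gb4
C5 gives Bb4
C#5 gives B4
D4 gives C4

Gb4 Bb4 B4 C4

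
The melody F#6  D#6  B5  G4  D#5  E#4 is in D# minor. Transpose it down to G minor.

Bb5 G5 Eb5 Cb4 G4 A3

From D# down to G is an augmented fifth; apply that to each pitch.
F#6 to Bb5
D#6 to G5
B5 to Eb5
G4 to Cb4
D#5 to G4
E#4 to A3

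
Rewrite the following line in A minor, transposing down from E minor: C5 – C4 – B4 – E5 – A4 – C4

E minor to A minor down is a perfect fifth, so every note moves down by that interval.
C5 becomes F4
C4 becomes F3
B4 becomes E4
E5 becomes A4
A4 becomes D4
C4 becomes F3

F4 F3 E4 A4 D4 F3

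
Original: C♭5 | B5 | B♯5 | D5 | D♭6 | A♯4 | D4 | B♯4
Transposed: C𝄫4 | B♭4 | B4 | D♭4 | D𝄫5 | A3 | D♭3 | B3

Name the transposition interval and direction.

down an augmented octave

From Cb5 to Cbb4 is 8 letter names — an octave of some quality.
Cbb4 to Cb5 is 13 semitones, which makes it an augmented octave; the second version is lower, so the direction is down.
Checking another pair — B#4 → B3 — gives the same interval.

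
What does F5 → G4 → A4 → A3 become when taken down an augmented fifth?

Bbb4 Cb4 Db4 Db3

F5 gives Bbb4
G4 gives Cb4
A4 gives Db4
A3 gives Db3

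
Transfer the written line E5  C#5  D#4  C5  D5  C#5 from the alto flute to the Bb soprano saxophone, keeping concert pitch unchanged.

First find concert pitch: the alto flute sounds a perfect fourth below written, so E5 C#5 D#4 C5 D5 C#5 sounds B4 G#4 A#3 G4 A4 G#4.
Then write for Bb soprano saxophone: it sounds a major second below written, so the part must be a major second above concert.
B4 → C#5
G#4 → A#4
A#3 → B#3
G4 → A4
A4 → B4
G#4 → A#4

C#5 A#4 B#3 A4 B4 A#4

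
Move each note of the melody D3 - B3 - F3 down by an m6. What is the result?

F#2 D#3 A2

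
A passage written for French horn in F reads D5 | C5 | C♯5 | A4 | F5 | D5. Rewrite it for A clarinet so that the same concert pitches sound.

Bb4 Ab4 A4 F4 Db5 Bb4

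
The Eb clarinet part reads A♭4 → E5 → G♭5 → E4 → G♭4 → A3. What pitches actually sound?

Cb5 G5 Bbb5 G4 Bbb4 C4

The Eb clarinet sounds a minor third above written, so transpose each written note up a minor third.
Ab4 -> Cb5
E5 -> G5
Gb5 -> Bbb5
E4 -> G4
Gb4 -> Bbb4
A3 -> C4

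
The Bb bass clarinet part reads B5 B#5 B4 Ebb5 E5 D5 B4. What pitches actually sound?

A4 A#4 A3 Dbb4 D4 C4 A3

Written C4 on the Bb bass clarinet sounds as Bb2, a major ninth lower; apply that shift to every note.
B5 → A4
B#5 → A#4
B4 → A3
Ebb5 → Dbb4
E5 → D4
D5 → C4
B4 → A3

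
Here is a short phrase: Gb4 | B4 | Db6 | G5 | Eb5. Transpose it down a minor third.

Gb4 -> Eb4
B4 -> G#4
Db6 -> Bb5
G5 -> E5
Eb5 -> C5

Eb4 G#4 Bb5 E5 C5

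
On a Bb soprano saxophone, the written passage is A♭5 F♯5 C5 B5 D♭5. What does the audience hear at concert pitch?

Written C4 on the Bb soprano saxophone sounds as Bb3, a major second lower; apply that shift to every note.
Ab5 becomes Gb5
F#5 becomes E5
C5 becomes Bb4
B5 becomes A5
Db5 becomes Cb5

Gb5 E5 Bb4 A5 Cb5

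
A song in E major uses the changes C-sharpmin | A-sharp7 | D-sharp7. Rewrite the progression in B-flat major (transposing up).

Gmin E7 A7

E major up to B-flat major is a diminished fifth; each chord root moves by that interval while the quality stays the same.
C-sharpmin: root C-sharp up a diminished fifth → G, giving Gmin.
A-sharp7: root A-sharp up a diminished fifth → E, giving E7.
D-sharp7: root D-sharp up a diminished fifth → A, giving A7.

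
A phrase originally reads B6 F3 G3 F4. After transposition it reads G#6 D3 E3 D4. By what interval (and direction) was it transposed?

down a minor third

From B6 to G#6 is 3 letter names — a third of some quality.
G#6 to B6 is 3 semitones, which makes it a minor third; the second version is lower, so the direction is down.
Checking another pair — F4 → D4 — gives the same interval.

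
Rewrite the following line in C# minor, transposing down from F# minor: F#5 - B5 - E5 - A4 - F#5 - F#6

C#5 F#5 B4 E4 C#5 C#6

From F# down to C# is a perfect fourth; apply that to each pitch.
F#5 becomes C#5
B5 becomes F#5
E5 becomes B4
A4 becomes E4
F#5 becomes C#5
F#6 becomes C#6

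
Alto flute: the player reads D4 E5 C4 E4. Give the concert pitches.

A3 B4 G3 B3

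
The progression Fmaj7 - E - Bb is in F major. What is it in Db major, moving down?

Dbmaj7 C Gb

F major down to Db major is a major third; each chord root moves by that interval while the quality stays the same.
Fmaj7: root F down a major third → Db, giving Dbmaj7.
E: root E down a major third → C, giving C.
Bb: root Bb down a major third → Gb, giving Gb.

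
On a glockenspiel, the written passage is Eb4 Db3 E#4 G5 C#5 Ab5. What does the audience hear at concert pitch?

Eb6 Db5 E#6 G7 C#7 Ab7

Written C4 on the glockenspiel sounds as C6, a perfect fifteenth higher; apply that shift to every note.
Eb4 -> Eb6
Db3 -> Db5
E#4 -> E#6
G5 -> G7
C#5 -> C#7
Ab5 -> Ab7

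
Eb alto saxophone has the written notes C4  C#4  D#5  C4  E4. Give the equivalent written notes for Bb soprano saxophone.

F3 F#3 G#4 F3 A3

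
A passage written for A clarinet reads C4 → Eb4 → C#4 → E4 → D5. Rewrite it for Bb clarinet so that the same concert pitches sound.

First find concert pitch: the A clarinet sounds a minor third below written, so C4 Eb4 C#4 E4 D5 sounds A3 C4 A#3 C#4 B4.
Then write for Bb clarinet: it sounds a major second below written, so the part must be a major second above concert.
A3 → B3
C4 → D4
A#3 → B#3
C#4 → D#4
B4 → C#5

B3 D4 B#3 D#4 C#5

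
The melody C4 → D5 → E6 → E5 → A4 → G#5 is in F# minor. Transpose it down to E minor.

Bb3 C5 D6 D5 G4 F#5

F# minor to E minor down is a major second, so every note moves down by that interval.
C4 -> Bb3
D5 -> C5
E6 -> D6
E5 -> D5
A4 -> G4
G#5 -> F#5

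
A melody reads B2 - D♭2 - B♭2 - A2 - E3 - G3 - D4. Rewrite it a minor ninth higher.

C4 Ebb3 Cb4 Bb3 F4 Ab4 Eb5

B2 up a minor ninth is C4.
Db2 up a minor ninth is Ebb3.
Bb2 up a minor ninth is Cb4.
A2: a ninth up reaches B, and 13 semitones makes it Bb3.
E3 up a minor ninth is F4.
G3: a ninth up reaches A, and 13 semitones makes it Ab4.
D4 up a minor ninth is Eb5.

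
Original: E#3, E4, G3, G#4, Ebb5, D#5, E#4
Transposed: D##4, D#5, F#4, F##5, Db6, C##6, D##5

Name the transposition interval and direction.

Take the first pair: E#3 → D##4. E to D spans 7 letter names, so the interval is some kind of seventh.
E#3 to D##4 is 11 semitones, which makes it a major seventh; the second version is higher, so the direction is up.
Checking another pair — E#4 → D##5 — gives the same interval.

up a major seventh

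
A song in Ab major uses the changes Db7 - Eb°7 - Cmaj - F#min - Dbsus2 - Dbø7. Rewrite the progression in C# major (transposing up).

F#7 G#°7 E#maj A##min F#sus2 F#ø7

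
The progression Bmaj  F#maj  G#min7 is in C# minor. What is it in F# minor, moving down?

Emaj Bmaj C#min7

C# minor down to F# minor is a perfect fifth; each chord root moves by that interval while the quality stays the same.
Bmaj: root B down a perfect fifth → E, giving Emaj.
F#maj: root F# down a perfect fifth → B, giving Bmaj.
G#min7: root G# down a perfect fifth → C#, giving C#min7.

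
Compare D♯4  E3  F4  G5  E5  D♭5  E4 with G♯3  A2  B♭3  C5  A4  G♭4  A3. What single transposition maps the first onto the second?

down a perfect fifth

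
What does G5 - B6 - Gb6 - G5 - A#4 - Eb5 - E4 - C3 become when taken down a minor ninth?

G5 gives F#4
B6 gives A#5
Gb6 gives F5
G5 gives F#4
A#4 gives G##3
Eb5 gives D4
E4 gives D#3
C3 gives B1

F#4 A#5 F5 F#4 G##3 D4 D#3 B1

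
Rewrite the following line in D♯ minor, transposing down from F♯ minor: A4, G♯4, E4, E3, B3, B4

From F♯ down to D♯ is a minor third; apply that to each pitch.
A4 gives F#4
G#4 gives E#4
E4 gives C#4
E3 gives C#3
B3 gives G#3
B4 gives G#4

F#4 E#4 C#4 C#3 G#3 G#4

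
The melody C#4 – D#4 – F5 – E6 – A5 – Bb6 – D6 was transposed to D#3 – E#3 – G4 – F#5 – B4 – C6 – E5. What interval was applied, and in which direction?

down a minor seventh

Take the first pair: C#4 → D#3. C to D spans 7 letter names, so the interval is some kind of seventh.
D#3 to C#4 is 10 semitones, which makes it a minor seventh; the second version is lower, so the direction is down.
Checking another pair — D6 → E5 — gives the same interval.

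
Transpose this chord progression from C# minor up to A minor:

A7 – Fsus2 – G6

C# minor up to A minor is a minor sixth; each chord root moves by that interval while the quality stays the same.
A7: root A up a minor sixth → F, giving F7.
Fsus2: root F up a minor sixth → Db, giving Dbsus2.
G6: root G up a minor sixth → Eb, giving Eb6.

F7 Dbsus2 Eb6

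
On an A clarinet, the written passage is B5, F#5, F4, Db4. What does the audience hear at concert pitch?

Written C4 on the A clarinet sounds as A3, a minor third lower; apply that shift to every note.
B5 -> G#5
F#5 -> D#5
F4 -> D4
Db4 -> Bb3

G#5 D#5 D4 Bb3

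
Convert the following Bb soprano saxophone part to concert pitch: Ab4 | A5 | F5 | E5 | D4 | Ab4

Gb4 G5 Eb5 D5 C4 Gb4

Written C4 on the Bb soprano saxophone sounds as Bb3, a major second lower; apply that shift to every note.
Ab4 gives Gb4
A5 gives G5
F5 gives Eb5
E5 gives D5
D4 gives C4
Ab4 gives Gb4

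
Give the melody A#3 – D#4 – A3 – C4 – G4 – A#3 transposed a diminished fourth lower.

E##3 A##3 E#3 G#3 D#4 E##3

A#3 to E##3
D#4 to A##3
A3 to E#3
C4 to G#3
G4 to D#4
A#3 to E##3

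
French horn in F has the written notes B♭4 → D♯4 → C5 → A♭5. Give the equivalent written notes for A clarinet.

Gb4 B3 Ab4 Fb5

First find concert pitch: the French horn in F sounds a perfect fifth below written, so B♭4 D♯4 C5 A♭5 sounds Eb4 G#3 F4 Db5.
Then write for A clarinet: it sounds a minor third below written, so the part must be a minor third above concert.
Eb4 → Gb4
G#3 → B3
F4 → Ab4
Db5 → Fb5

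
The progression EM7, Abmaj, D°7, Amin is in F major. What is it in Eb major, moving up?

DM7 Gbmaj C°7 Gmin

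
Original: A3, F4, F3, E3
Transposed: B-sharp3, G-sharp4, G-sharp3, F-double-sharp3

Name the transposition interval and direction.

up an augmented second

From A3 to B#3 is 2 letter names — a second of some quality.
A3 to B#3 is 3 semitones, which makes it an augmented second; the second version is higher, so the direction is up.
Checking another pair — E3 → F##3 — gives the same interval.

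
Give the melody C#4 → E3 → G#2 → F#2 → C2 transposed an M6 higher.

C#4 to A#4
E3 to C#4
G#2 to E#3
F#2 to D#3
C2 to A2

A#4 C#4 E#3 D#3 A2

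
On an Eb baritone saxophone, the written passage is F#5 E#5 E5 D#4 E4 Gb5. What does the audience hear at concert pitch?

A3 G#3 G3 F#2 G2 Bbb3

The Eb baritone saxophone sounds a major thirteenth below written, so transpose each written note down a major thirteenth.
F#5 → A3
E#5 → G#3
E5 → G3
D#4 → F#2
E4 → G2
Gb5 → Bbb3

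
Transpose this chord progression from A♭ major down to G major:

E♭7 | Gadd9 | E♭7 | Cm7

D7 F#add9 D7 Bm7

A♭ major down to G major is a minor second; each chord root moves by that interval while the quality stays the same.
E♭7: root E♭ down a minor second → D, giving D7.
Gadd9: root G down a minor second → F#, giving F#add9.
E♭7: root E♭ down a minor second → D, giving D7.
Cm7: root C down a minor second → B, giving Bm7.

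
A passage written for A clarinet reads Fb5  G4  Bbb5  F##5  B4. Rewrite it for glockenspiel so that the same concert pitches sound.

First find concert pitch: the A clarinet sounds a minor third below written, so Fb5 G4 Bbb5 F##5 B4 sounds Db5 E4 Gb5 D##5 G#4.
Then write for glockenspiel: it sounds a perfect fifteenth above written, so the part must be a perfect fifteenth below concert.
Db5 → Db3
E4 → E2
Gb5 → Gb3
D##5 → D##3
G#4 → G#2

Db3 E2 Gb3 D##3 G#2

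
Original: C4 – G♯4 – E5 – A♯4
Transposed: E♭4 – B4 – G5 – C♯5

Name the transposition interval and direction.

Take the first pair: C4 → Eb4. C to E spans 3 letter names, so the interval is some kind of third.
C4 to Eb4 is 3 semitones, which makes it a minor third; the second version is higher, so the direction is up.
Checking another pair — A#4 → C#5 — gives the same interval.

up a minor third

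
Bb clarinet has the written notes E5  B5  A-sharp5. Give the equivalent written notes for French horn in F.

A5 E6 D#6

First find concert pitch: the Bb clarinet sounds a major second below written, so E5 B5 A-sharp5 sounds D5 A5 G#5.
Then write for French horn in F: it sounds a perfect fifth below written, so the part must be a perfect fifth above concert.
D5 → A5
A5 → E6
G#5 → D#6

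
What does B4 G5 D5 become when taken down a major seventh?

C4 Ab4 Eb4

B4 down a major seventh is C4.
A major seventh down from G5 gives Ab4.
D5: a seventh down reaches E, and 11 semitones makes it Eb4.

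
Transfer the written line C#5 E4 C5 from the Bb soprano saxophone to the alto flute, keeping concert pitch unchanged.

First find concert pitch: the Bb soprano saxophone sounds a major second below written, so C#5 E4 C5 sounds B4 D4 Bb4.
Then write for alto flute: it sounds a perfect fourth below written, so the part must be a perfect fourth above concert.
B4 → E5
D4 → G4
Bb4 → Eb5

E5 G4 Eb5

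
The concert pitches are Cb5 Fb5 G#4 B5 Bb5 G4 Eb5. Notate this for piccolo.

Written C4 sounds as C5 on the piccolo, so concert pitches are written a perfect octave down.
Cb5 to Cb4
Fb5 to Fb4
G#4 to G#3
B5 to B4
Bb5 to Bb4
G4 to G3
Eb5 to Eb4

Cb4 Fb4 G#3 B4 Bb4 G3 Eb4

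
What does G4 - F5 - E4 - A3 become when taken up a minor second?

G4 up a minor second is Ab4.
F5 up a minor second is Gb5.
E4 up a minor second is F4.
A3: a second up reaches B, and 1 semitone makes it Bb3.

Ab4 Gb5 F4 Bb3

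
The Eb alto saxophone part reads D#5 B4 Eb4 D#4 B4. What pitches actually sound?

Written C4 on the Eb alto saxophone sounds as Eb3, a major sixth lower; apply that shift to every note.
D#5 to F#4
B4 to D4
Eb4 to Gb3
D#4 to F#3
B4 to D4

F#4 D4 Gb3 F#3 D4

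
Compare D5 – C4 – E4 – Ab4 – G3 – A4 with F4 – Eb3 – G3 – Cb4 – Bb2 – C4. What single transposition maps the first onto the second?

down a major sixth

From D5 to F4 is 6 letter names — a sixth of some quality.
F4 to D5 is 9 semitones, which makes it a major sixth; the second version is lower, so the direction is down.
Checking another pair — A4 → C4 — gives the same interval.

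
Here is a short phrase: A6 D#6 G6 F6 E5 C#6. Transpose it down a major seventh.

A major seventh down from A6 gives Bb5.
A major seventh down from D#6 gives E5.
G6: a seventh down reaches A, and 11 semitones makes it Ab5.
F6 down a major seventh is Gb5.
E5 down a major seventh is F4.
C#6 down a major seventh is D5.

Bb5 E5 Ab5 Gb5 F4 D5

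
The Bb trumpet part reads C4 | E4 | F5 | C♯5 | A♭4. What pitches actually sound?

Written C4 on the Bb trumpet sounds as Bb3, a major second lower; apply that shift to every note.
C4 gives Bb3
E4 gives D4
F5 gives Eb5
C#5 gives B4
Ab4 gives Gb4

Bb3 D4 Eb5 B4 Gb4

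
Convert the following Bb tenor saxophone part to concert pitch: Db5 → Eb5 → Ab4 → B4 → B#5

Cb4 Db4 Gb3 A3 A#4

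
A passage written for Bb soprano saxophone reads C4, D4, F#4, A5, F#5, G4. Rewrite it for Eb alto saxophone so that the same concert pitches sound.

First find concert pitch: the Bb soprano saxophone sounds a major second below written, so C4 D4 F#4 A5 F#5 G4 sounds Bb3 C4 E4 G5 E5 F4.
Then write for Eb alto saxophone: it sounds a major sixth below written, so the part must be a major sixth above concert.
Bb3 → G4
C4 → A4
E4 → C#5
G5 → E6
E5 → C#6
F4 → D5

G4 A4 C#5 E6 C#6 D5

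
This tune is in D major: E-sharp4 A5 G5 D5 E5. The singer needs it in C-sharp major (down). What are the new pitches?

D##4 G#5 F#5 C#5 D#5

From D down to C-sharp is a minor second; apply that to each pitch.
E#4 becomes D##4
A5 becomes G#5
G5 becomes F#5
D5 becomes C#5
E5 becomes D#5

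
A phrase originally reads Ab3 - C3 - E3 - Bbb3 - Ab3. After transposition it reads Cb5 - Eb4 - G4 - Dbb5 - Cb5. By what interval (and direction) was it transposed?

up a minor tenth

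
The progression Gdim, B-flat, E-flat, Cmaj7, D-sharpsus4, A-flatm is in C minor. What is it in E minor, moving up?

Bdim D G Emaj7 F##sus4 Cm

C minor up to E minor is a major third; each chord root moves by that interval while the quality stays the same.
Gdim: root G up a major third → B, giving Bdim.
B-flat: root B-flat up a major third → D, giving D.
E-flat: root E-flat up a major third → G, giving G.
Cmaj7: root C up a major third → E, giving Emaj7.
D-sharpsus4: root D-sharp up a major third → F##, giving F##sus4.
A-flatm: root A-flat up a major third → C, giving Cm.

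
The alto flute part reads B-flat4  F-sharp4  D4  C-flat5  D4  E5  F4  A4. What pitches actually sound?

Written C4 on the alto flute sounds as G3, a perfect fourth lower; apply that shift to every note.
Bb4 gives F4
F#4 gives C#4
D4 gives A3
Cb5 gives Gb4
D4 gives A3
E5 gives B4
F4 gives C4
A4 gives E4

F4 C#4 A3 Gb4 A3 B4 C4 E4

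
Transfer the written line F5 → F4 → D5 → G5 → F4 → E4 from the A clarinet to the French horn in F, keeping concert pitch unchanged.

A5 A4 F#5 B5 A4 G#4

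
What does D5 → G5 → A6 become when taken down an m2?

C#5 F#5 G#6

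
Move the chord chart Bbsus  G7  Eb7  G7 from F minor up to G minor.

Csus A7 F7 A7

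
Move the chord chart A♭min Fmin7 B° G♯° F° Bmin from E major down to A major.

Dbmin Bbmin7 E° C#° Bb° Emin

E major down to A major is a perfect fifth; each chord root moves by that interval while the quality stays the same.
A♭min: root A♭ down a perfect fifth → Db, giving Dbmin.
Fmin7: root F down a perfect fifth → Bb, giving Bbmin7.
B°: root B down a perfect fifth → E, giving E°.
G♯°: root G♯ down a perfect fifth → C#, giving C#°.
F°: root F down a perfect fifth → Bb, giving Bb°.
Bmin: root B down a perfect fifth → E, giving Emin.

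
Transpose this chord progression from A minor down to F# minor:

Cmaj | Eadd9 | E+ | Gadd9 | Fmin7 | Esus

A minor down to F# minor is a minor third; each chord root moves by that interval while the quality stays the same.
Cmaj: root C down a minor third → A, giving Amaj.
Eadd9: root E down a minor third → C#, giving C#add9.
E+: root E down a minor third → C#, giving C#+.
Gadd9: root G down a minor third → E, giving Eadd9.
Fmin7: root F down a minor third → D, giving Dmin7.
Esus: root E down a minor third → C#, giving C#sus.

Amaj C#add9 C#+ Eadd9 Dmin7 C#sus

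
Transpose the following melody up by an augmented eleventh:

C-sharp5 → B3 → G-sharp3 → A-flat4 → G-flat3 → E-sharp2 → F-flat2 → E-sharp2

C#5 -> F##6
B3 -> E#5
G#3 -> C##5
Ab4 -> D6
Gb3 -> C5
E#2 -> A##3
Fb2 -> Bb3
E#2 -> A##3

F##6 E#5 C##5 D6 C5 A##3 Bb3 A##3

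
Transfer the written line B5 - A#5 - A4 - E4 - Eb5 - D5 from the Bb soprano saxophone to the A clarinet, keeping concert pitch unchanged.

First find concert pitch: the Bb soprano saxophone sounds a major second below written, so B5 A#5 A4 E4 Eb5 D5 sounds A5 G#5 G4 D4 Db5 C5.
Then write for A clarinet: it sounds a minor third below written, so the part must be a minor third above concert.
A5 → C6
G#5 → B5
G4 → Bb4
D4 → F4
Db5 → Fb5
C5 → Eb5

C6 B5 Bb4 F4 Fb5 Eb5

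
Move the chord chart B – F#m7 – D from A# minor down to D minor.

Eb Bbm7 Gb

A# minor down to D minor is an augmented fifth; each chord root moves by that interval while the quality stays the same.
B: root B down an augmented fifth → Eb, giving Eb.
F#m7: root F# down an augmented fifth → Bb, giving Bbm7.
D: root D down an augmented fifth → Gb, giving Gb.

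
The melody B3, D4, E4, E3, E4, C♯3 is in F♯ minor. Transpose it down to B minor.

From F♯ down to B is a perfect fifth; apply that to each pitch.
B3 gives E3
D4 gives G3
E4 gives A3
E3 gives A2
E4 gives A3
C#3 gives F#2

E3 G3 A3 A2 A3 F#2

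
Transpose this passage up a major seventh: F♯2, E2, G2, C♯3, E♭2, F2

F#2 to E#3
E2 to D#3
G2 to F#3
C#3 to B#3
Eb2 to D3
F2 to E3

E#3 D#3 F#3 B#3 D3 E3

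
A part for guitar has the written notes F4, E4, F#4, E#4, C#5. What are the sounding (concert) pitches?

F3 E3 F#3 E#3 C#4

Written C4 on the guitar sounds as C3, a perfect octave lower; apply that shift to every note.
F4 gives F3
E4 gives E3
F#4 gives F#3
E#4 gives E#3
C#5 gives C#4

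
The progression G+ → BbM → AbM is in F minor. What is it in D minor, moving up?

F minor up to D minor is a major sixth; each chord root moves by that interval while the quality stays the same.
G+: root G up a major sixth → E, giving E+.
BbM: root Bb up a major sixth → G, giving GM.
AbM: root Ab up a major sixth → F, giving FM.

E+ GM FM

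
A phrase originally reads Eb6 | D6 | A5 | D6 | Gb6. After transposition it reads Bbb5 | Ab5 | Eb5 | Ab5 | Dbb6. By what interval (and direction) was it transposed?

down an augmented fourth

From Eb6 to Bbb5 is 4 letter names — a fourth of some quality.
Bbb5 to Eb6 is 6 semitones, which makes it an augmented fourth; the second version is lower, so the direction is down.
Checking another pair — Gb6 → Dbb6 — gives the same interval.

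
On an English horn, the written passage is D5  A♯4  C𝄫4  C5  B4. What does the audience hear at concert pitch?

Written C4 on the English horn sounds as F3, a perfect fifth lower; apply that shift to every note.
D5 -> G4
A#4 -> D#4
Cbb4 -> Fbb3
C5 -> F4
B4 -> E4

G4 D#4 Fbb3 F4 E4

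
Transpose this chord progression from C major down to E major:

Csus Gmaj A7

Esus Bmaj C#7

C major down to E major is a minor sixth; each chord root moves by that interval while the quality stays the same.
Csus: root C down a minor sixth → E, giving Esus.
Gmaj: root G down a minor sixth → B, giving Bmaj.
A7: root A down a minor sixth → C#, giving C#7.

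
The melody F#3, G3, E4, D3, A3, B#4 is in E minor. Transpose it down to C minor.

D3 Eb3 C4 Bb2 F3 G#4

E minor to C minor down is a major third, so every note moves down by that interval.
F#3 becomes D3
G3 becomes Eb3
E4 becomes C4
D3 becomes Bb2
A3 becomes F3
B#4 becomes G#4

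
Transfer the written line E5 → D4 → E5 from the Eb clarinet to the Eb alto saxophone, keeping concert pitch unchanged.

E6 D5 E6

First find concert pitch: the Eb clarinet sounds a minor third above written, so E5 D4 E5 sounds G5 F4 G5.
Then write for Eb alto saxophone: it sounds a major sixth below written, so the part must be a major sixth above concert.
G5 → E6
F4 → D5
G5 → E6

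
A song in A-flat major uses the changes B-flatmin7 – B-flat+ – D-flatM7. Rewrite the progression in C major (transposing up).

Dmin7 D+ FM7

A-flat major up to C major is a major third; each chord root moves by that interval while the quality stays the same.
B-flatmin7: root B-flat up a major third → D, giving Dmin7.
B-flat+: root B-flat up a major third → D, giving D+.
D-flatM7: root D-flat up a major third → F, giving FM7.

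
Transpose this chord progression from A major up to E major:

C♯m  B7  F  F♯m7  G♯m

G#m F#7 C C#m7 D#m

A major up to E major is a perfect fifth; each chord root moves by that interval while the quality stays the same.
C♯m: root C♯ up a perfect fifth → G#, giving G#m.
B7: root B up a perfect fifth → F#, giving F#7.
F: root F up a perfect fifth → C, giving C.
F♯m7: root F♯ up a perfect fifth → C#, giving C#m7.
G♯m: root G♯ up a perfect fifth → D#, giving D#m.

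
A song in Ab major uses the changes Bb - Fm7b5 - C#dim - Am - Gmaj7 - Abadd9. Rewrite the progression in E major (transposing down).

F# C#m7b5 G##dim E#m D#maj7 Eadd9

Ab major down to E major is a diminished fourth; each chord root moves by that interval while the quality stays the same.
Bb: root Bb down a diminished fourth → F#, giving F#.
Fm7b5: root F down a diminished fourth → C#, giving C#m7b5.
C#dim: root C# down a diminished fourth → G##, giving G##dim.
Am: root A down a diminished fourth → E#, giving E#m.
Gmaj7: root G down a diminished fourth → D#, giving D#maj7.
Abadd9: root Ab down a diminished fourth → E, giving Eadd9.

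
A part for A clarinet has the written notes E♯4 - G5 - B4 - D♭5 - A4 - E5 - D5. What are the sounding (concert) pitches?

Written C4 on the A clarinet sounds as A3, a minor third lower; apply that shift to every note.
E#4 -> C##4
G5 -> E5
B4 -> G#4
Db5 -> Bb4
A4 -> F#4
E5 -> C#5
D5 -> B4

C##4 E5 G#4 Bb4 F#4 C#5 B4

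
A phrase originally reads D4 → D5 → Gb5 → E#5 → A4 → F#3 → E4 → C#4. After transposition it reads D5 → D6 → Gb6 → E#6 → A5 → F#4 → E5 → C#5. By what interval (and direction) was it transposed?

up a perfect octave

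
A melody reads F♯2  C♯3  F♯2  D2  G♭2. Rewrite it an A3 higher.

A##2 E##3 A##2 F##2 B2

F#2 -> A##2
C#3 -> E##3
F#2 -> A##2
D2 -> F##2
Gb2 -> B2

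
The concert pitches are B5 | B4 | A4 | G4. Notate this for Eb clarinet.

G#5 G#4 F#4 E4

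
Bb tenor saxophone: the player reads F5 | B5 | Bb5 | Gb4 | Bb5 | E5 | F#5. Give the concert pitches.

Written C4 on the Bb tenor saxophone sounds as Bb2, a major ninth lower; apply that shift to every note.
F5 becomes Eb4
B5 becomes A4
Bb5 becomes Ab4
Gb4 becomes Fb3
Bb5 becomes Ab4
E5 becomes D4
F#5 becomes E4

Eb4 A4 Ab4 Fb3 Ab4 D4 E4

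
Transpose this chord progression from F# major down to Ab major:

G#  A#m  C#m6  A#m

Bb Cm Ebm6 Cm

F# major down to Ab major is an augmented sixth; each chord root moves by that interval while the quality stays the same.
G#: root G# down an augmented sixth → Bb, giving Bb.
A#m: root A# down an augmented sixth → C, giving Cm.
C#m6: root C# down an augmented sixth → Eb, giving Ebm6.
A#m: root A# down an augmented sixth → C, giving Cm.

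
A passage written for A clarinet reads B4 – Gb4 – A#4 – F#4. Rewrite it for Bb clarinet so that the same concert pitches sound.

A#4 F4 G##4 E#4

First find concert pitch: the A clarinet sounds a minor third below written, so B4 Gb4 A#4 F#4 sounds G#4 Eb4 F##4 D#4.
Then write for Bb clarinet: it sounds a major second below written, so the part must be a major second above concert.
G#4 → A#4
Eb4 → F4
F##4 → G##4
D#4 → E#4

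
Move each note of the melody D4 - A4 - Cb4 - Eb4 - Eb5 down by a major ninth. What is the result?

D4 becomes C3
A4 becomes G3
Cb4 becomes Bbb2
Eb4 becomes Db3
Eb5 becomes Db4

C3 G3 Bbb2 Db3 Db4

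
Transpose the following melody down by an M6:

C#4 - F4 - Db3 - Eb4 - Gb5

A major sixth down from C#4 gives E3.
A major sixth down from F4 gives Ab3.
Db3: a sixth down reaches F, and 9 semitones makes it Fb2.
Eb4: a sixth down reaches G, and 9 semitones makes it Gb3.
Gb5 down a major sixth is Bbb4.

E3 Ab3 Fb2 Gb3 Bbb4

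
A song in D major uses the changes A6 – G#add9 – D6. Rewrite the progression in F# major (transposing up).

C#6 B#add9 F#6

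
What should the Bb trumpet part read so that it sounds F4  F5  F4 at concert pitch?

G4 G5 G4

The Bb trumpet sounds a major second below written, so the written part must be a major second above concert — transpose each note up.
F4 to G4
F5 to G5
F4 to G4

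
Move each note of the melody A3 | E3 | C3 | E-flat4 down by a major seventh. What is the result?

Bb2 F2 Db2 Fb3

A3 → Bb2
E3 → F2
C3 → Db2
Eb4 → Fb3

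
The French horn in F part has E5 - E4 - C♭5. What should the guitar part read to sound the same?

A5 A4 Fb5

First find concert pitch: the French horn in F sounds a perfect fifth below written, so E5 E4 C♭5 sounds A4 A3 Fb4.
Then write for guitar: it sounds a perfect octave below written, so the part must be a perfect octave above concert.
A4 → A5
A3 → A4
Fb4 → Fb5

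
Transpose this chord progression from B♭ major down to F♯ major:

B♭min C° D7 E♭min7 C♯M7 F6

F#min G#° A#7 Bmin7 G##M7 C#6

B♭ major down to F♯ major is a diminished fourth; each chord root moves by that interval while the quality stays the same.
B♭min: root B♭ down a diminished fourth → F#, giving F#min.
C°: root C down a diminished fourth → G#, giving G#°.
D7: root D down a diminished fourth → A#, giving A#7.
E♭min7: root E♭ down a diminished fourth → B, giving Bmin7.
C♯M7: root C♯ down a diminished fourth → G##, giving G##M7.
F6: root F down a diminished fourth → C#, giving C#6.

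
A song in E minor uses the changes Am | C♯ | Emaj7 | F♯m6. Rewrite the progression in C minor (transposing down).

E minor down to C minor is a major third; each chord root moves by that interval while the quality stays the same.
Am: root A down a major third → F, giving Fm.
C♯: root C♯ down a major third → A, giving A.
Emaj7: root E down a major third → C, giving Cmaj7.
F♯m6: root F♯ down a major third → D, giving Dm6.

Fm A Cmaj7 Dm6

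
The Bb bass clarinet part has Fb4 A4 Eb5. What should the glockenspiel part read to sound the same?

First find concert pitch: the Bb bass clarinet sounds a major ninth below written, so Fb4 A4 Eb5 sounds Ebb3 G3 Db4.
Then write for glockenspiel: it sounds a perfect fifteenth above written, so the part must be a perfect fifteenth below concert.
Ebb3 → Ebb1
G3 → G1
Db4 → Db2

Ebb1 G1 Db2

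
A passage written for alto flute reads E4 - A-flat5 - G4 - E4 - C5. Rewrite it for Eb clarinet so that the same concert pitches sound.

G#3 C5 B3 G#3 E4

First find concert pitch: the alto flute sounds a perfect fourth below written, so E4 A-flat5 G4 E4 C5 sounds B3 Eb5 D4 B3 G4.
Then write for Eb clarinet: it sounds a minor third above written, so the part must be a minor third below concert.
B3 → G#3
Eb5 → C5
D4 → B3
B3 → G#3
G4 → E4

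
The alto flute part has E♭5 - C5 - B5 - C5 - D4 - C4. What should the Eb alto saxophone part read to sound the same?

First find concert pitch: the alto flute sounds a perfect fourth below written, so E♭5 C5 B5 C5 D4 C4 sounds Bb4 G4 F#5 G4 A3 G3.
Then write for Eb alto saxophone: it sounds a major sixth below written, so the part must be a major sixth above concert.
Bb4 → G5
G4 → E5
F#5 → D#6
G4 → E5
A3 → F#4
G3 → E4

G5 E5 D#6 E5 F#4 E4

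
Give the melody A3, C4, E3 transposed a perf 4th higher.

D4 F4 A3

A3 gives D4
C4 gives F4
E3 gives A3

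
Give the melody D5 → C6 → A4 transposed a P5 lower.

G4 F5 D4

D5 becomes G4
C6 becomes F5
A4 becomes D4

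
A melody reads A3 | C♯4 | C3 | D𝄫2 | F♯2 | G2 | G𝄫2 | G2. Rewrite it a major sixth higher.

A3 to F#4
C#4 to A#4
C3 to A3
Dbb2 to Bbb2
F#2 to D#3
G2 to E3
Gbb2 to Ebb3
G2 to E3

F#4 A#4 A3 Bbb2 D#3 E3 Ebb3 E3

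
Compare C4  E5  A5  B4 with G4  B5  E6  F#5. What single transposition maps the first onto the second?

up a perfect fifth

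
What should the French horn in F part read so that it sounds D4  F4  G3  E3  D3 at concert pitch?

A4 C5 D4 B3 A3

Written C4 sounds as F3 on the French horn in F, so concert pitches are written a perfect fifth up.
D4 → A4
F4 → C5
G3 → D4
E3 → B3
D3 → A3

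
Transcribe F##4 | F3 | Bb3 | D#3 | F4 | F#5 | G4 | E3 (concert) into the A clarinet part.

The A clarinet sounds a minor third below written, so the written part must be a minor third above concert — transpose each note up.
F##4 to A#4
F3 to Ab3
Bb3 to Db4
D#3 to F#3
F4 to Ab4
F#5 to A5
G4 to Bb4
E3 to G3

A#4 Ab3 Db4 F#3 Ab4 A5 Bb4 G3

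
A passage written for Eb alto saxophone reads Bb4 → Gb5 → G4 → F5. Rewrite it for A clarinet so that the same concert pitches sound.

First find concert pitch: the Eb alto saxophone sounds a major sixth below written, so Bb4 Gb5 G4 F5 sounds Db4 Bbb4 Bb3 Ab4.
Then write for A clarinet: it sounds a minor third below written, so the part must be a minor third above concert.
Db4 → Fb4
Bbb4 → Dbb5
Bb3 → Db4
Ab4 → Cb5

Fb4 Dbb5 Db4 Cb5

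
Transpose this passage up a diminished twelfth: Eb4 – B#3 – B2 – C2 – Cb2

Eb4 -> Bbb5
B#3 -> F#5
B2 -> F4
C2 -> Gb3
Cb2 -> Gbb3

Bbb5 F#5 F4 Gb3 Gbb3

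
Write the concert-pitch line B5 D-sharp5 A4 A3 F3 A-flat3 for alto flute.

Written C4 sounds as G3 on the alto flute, so concert pitches are written a perfect fourth up.
B5 becomes E6
D#5 becomes G#5
A4 becomes D5
A3 becomes D4
F3 becomes Bb3
Ab3 becomes Db4

E6 G#5 D5 D4 Bb3 Db4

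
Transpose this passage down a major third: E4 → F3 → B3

C4 Db3 G3

E4 down a major third is C4.
F3 down a major third is Db3.
B3: a third down reaches G, and 4 semitones makes it G3.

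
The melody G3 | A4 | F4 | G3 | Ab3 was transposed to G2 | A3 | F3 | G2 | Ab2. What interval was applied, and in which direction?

down a perfect octave

From G3 to G2 is 8 letter names — an octave of some quality.
G2 to G3 is 12 semitones, which makes it a perfect octave; the second version is lower, so the direction is down.
Checking another pair — Ab3 → Ab2 — gives the same interval.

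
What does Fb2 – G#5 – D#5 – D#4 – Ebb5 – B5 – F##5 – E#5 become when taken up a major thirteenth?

Db4 E#7 B#6 B#5 Cb7 G#7 D##7 C##7

Fb2: a thirteenth up reaches D, and 21 semitones makes it Db4.
G#5: a thirteenth up reaches E, and 21 semitones makes it E#7.
D#5: a thirteenth up reaches B, and 21 semitones makes it B#6.
D#4: a thirteenth up reaches B, and 21 semitones makes it B#5.
Ebb5: a thirteenth up reaches C, and 21 semitones makes it Cb7.
A major thirteenth up from B5 gives G#7.
F##5 up a major thirteenth is D##7.
E#5: a thirteenth up reaches C, and 21 semitones makes it C##7.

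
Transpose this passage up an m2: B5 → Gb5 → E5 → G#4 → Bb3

C6 Abb5 F5 A4 Cb4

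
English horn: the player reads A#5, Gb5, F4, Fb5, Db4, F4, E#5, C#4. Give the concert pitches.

The English horn sounds a perfect fifth below written, so transpose each written note down a perfect fifth.
A#5 -> D#5
Gb5 -> Cb5
F4 -> Bb3
Fb5 -> Bbb4
Db4 -> Gb3
F4 -> Bb3
E#5 -> A#4
C#4 -> F#3

D#5 Cb5 Bb3 Bbb4 Gb3 Bb3 A#4 F#3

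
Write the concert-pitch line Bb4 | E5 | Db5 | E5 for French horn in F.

Written C4 sounds as F3 on the French horn in F, so concert pitches are written a perfect fifth up.
Bb4 -> F5
E5 -> B5
Db5 -> Ab5
E5 -> B5

F5 B5 Ab5 B5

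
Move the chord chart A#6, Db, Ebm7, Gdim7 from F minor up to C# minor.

F minor up to C# minor is an augmented fifth; each chord root moves by that interval while the quality stays the same.
A#6: root A# up an augmented fifth → E##, giving E##6.
Db: root Db up an augmented fifth → A, giving A.
Ebm7: root Eb up an augmented fifth → B, giving Bm7.
Gdim7: root G up an augmented fifth → D#, giving D#dim7.

E##6 A Bm7 D#dim7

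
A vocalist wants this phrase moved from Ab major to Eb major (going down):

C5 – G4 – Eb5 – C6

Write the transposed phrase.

G4 D4 Bb4 G5

From Ab down to Eb is a perfect fourth; apply that to each pitch.
C5 → G4
G4 → D4
Eb5 → Bb4
C6 → G5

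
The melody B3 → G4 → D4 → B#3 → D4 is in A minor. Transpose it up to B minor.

From A up to B is a major second; apply that to each pitch.
B3 becomes C#4
G4 becomes A4
D4 becomes E4
B#3 becomes C##4
D4 becomes E4

C#4 A4 E4 C##4 E4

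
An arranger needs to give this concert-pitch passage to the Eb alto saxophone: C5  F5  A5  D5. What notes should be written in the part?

A5 D6 F#6 B5

The Eb alto saxophone sounds a major sixth below written, so the written part must be a major sixth above concert — transpose each note up.
C5 becomes A5
F5 becomes D6
A5 becomes F#6
D5 becomes B5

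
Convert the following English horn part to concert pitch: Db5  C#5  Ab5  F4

Written C4 on the English horn sounds as F3, a perfect fifth lower; apply that shift to every note.
Db5 gives Gb4
C#5 gives F#4
Ab5 gives Db5
F4 gives Bb3

Gb4 F#4 Db5 Bb3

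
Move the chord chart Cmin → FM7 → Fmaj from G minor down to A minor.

G minor down to A minor is a minor seventh; each chord root moves by that interval while the quality stays the same.
Cmin: root C down a minor seventh → D, giving Dmin.
FM7: root F down a minor seventh → G, giving GM7.
Fmaj: root F down a minor seventh → G, giving Gmaj.

Dmin GM7 Gmaj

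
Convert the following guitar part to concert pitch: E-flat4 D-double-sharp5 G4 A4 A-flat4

The guitar sounds a perfect octave below written, so transpose each written note down a perfect octave.
Eb4 to Eb3
D##5 to D##4
G4 to G3
A4 to A3
Ab4 to Ab3

Eb3 D##4 G3 A3 Ab3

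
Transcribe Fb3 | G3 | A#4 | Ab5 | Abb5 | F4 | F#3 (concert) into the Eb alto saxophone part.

The Eb alto saxophone sounds a major sixth below written, so the written part must be a major sixth above concert — transpose each note up.
Fb3 becomes Db4
G3 becomes E4
A#4 becomes F##5
Ab5 becomes F6
Abb5 becomes Fb6
F4 becomes D5
F#3 becomes D#4

Db4 E4 F##5 F6 Fb6 D5 D#4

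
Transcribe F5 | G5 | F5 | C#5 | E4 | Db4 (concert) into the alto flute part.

Written C4 sounds as G3 on the alto flute, so concert pitches are written a perfect fourth up.
F5 -> Bb5
G5 -> C6
F5 -> Bb5
C#5 -> F#5
E4 -> A4
Db4 -> Gb4

Bb5 C6 Bb5 F#5 A4 Gb4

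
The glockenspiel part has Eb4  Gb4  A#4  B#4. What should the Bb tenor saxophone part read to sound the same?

F7 Ab7 B#7 C##8

First find concert pitch: the glockenspiel sounds a perfect fifteenth above written, so Eb4 Gb4 A#4 B#4 sounds Eb6 Gb6 A#6 B#6.
Then write for Bb tenor saxophone: it sounds a major ninth below written, so the part must be a major ninth above concert.
Eb6 → F7
Gb6 → Ab7
A#6 → B#7
B#6 → C##8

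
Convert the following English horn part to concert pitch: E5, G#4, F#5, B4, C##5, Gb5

A4 C#4 B4 E4 F##4 Cb5

Written C4 on the English horn sounds as F3, a perfect fifth lower; apply that shift to every note.
E5 to A4
G#4 to C#4
F#5 to B4
B4 to E4
C##5 to F##4
Gb5 to Cb5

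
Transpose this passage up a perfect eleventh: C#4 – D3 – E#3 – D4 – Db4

F#5 G4 A#4 G5 Gb5

C#4 → F#5
D3 → G4
E#3 → A#4
D4 → G5
Db4 → Gb5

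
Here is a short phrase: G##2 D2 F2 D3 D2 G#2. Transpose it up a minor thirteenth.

E#4 Bb3 Db4 Bb4 Bb3 E4

G##2 → E#4
D2 → Bb3
F2 → Db4
D3 → Bb4
D2 → Bb3
G#2 → E4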